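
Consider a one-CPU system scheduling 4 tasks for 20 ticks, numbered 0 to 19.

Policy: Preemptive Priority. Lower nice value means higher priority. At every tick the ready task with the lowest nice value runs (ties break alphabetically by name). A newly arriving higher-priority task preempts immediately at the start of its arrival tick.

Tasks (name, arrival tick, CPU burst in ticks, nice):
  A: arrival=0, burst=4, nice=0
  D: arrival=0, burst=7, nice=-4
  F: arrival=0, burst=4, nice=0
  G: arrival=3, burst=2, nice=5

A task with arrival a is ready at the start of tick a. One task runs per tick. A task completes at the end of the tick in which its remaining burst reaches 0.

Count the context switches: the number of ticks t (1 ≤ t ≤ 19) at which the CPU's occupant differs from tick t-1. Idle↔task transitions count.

context switches = 4

t=0: ready={A,D,F} → run D
t=1: ready={A,D,F} → run D
t=2: ready={A,D,F} → run D
t=3: ready={A,D,F,G} → run D
t=4: ready={A,D,F,G} → run D
t=5: ready={A,D,F,G} → run D
t=6: ready={A,D,F,G} → run D
t=7: ready={A,F,G} → run A
t=8: ready={A,F,G} → run A
t=9: ready={A,F,G} → run A
t=10: ready={A,F,G} → run A
t=11: ready={F,G} → run F
t=12: ready={F,G} → run F
t=13: ready={F,G} → run F
t=14: ready={F,G} → run F
t=15: ready={G} → run G
t=16: ready={G} → run G
t=17: (idle)
t=18: (idle)
t=19: (idle)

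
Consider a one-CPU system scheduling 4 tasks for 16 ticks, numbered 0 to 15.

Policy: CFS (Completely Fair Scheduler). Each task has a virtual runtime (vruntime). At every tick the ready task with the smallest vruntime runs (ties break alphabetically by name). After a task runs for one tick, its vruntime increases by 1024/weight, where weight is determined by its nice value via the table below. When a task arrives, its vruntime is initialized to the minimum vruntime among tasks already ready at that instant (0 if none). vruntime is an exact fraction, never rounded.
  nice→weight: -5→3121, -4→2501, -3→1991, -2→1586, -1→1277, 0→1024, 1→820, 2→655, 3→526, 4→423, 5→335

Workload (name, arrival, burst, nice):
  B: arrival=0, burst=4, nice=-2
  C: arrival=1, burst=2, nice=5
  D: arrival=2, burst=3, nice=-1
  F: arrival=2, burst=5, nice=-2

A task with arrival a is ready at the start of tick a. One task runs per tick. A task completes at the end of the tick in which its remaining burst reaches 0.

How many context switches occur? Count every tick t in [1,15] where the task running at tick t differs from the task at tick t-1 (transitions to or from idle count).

context switches = 12

t=0: vr[B=0] → run B
t=1: vr[B=512/793 C=512/793] → run B
t=2: vr[B=1024/793 C=512/793 D=512/793 F=512/793] → run C
t=3: vr[B=1024/793 C=983552/265655 D=512/793 F=512/793] → run D
t=4: vr[B=1024/793 C=983552/265655 D=1465856/1012661 F=512/793] → run F
t=5: vr[B=1024/793 C=983552/265655 D=1465856/1012661 F=1024/793] → run B
t=6: vr[B=1536/793 C=983552/265655 D=1465856/1012661 F=1024/793] → run F
t=7: vr[B=1536/793 C=983552/265655 D=1465856/1012661 F=1536/793] → run D
t=8: vr[B=1536/793 C=983552/265655 D=2277888/1012661 F=1536/793] → run B
t=9: vr[C=983552/265655 D=2277888/1012661 F=1536/793] → run F
t=10: vr[C=983552/265655 D=2277888/1012661 F=2048/793] → run D
t=11: vr[C=983552/265655 F=2048/793] → run F
t=12: vr[C=983552/265655 F=2560/793] → run F
t=13: vr[C=983552/265655] → run C
t=14: (idle)
t=15: (idle)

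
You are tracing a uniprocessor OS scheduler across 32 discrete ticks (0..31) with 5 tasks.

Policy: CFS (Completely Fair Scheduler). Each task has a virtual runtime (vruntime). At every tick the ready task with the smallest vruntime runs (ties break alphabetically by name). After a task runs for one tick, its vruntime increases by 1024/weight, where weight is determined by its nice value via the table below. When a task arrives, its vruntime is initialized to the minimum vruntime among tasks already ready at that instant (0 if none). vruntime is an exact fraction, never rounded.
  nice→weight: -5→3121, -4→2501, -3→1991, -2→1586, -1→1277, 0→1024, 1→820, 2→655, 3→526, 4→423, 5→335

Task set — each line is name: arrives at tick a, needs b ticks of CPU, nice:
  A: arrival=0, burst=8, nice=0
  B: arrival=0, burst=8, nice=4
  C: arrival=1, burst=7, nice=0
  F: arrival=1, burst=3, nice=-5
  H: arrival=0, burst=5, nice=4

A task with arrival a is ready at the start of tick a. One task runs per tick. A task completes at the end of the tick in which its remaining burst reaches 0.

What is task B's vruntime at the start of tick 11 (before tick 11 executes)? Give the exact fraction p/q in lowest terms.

vruntime(B, start of tick 11) = 1024/423

t=0: vr[A=0 B=0 H=0] → run A
t=1: vr[A=1 B=0 C=0 F=0 H=0] → run B
t=2: vr[A=1 B=1024/423 C=0 F=0 H=0] → run C
t=3: vr[A=1 B=1024/423 C=1 F=0 H=0] → run F
t=4: vr[A=1 B=1024/423 C=1 F=1024/3121 H=0] → run H
t=5: vr[A=1 B=1024/423 C=1 F=1024/3121 H=1024/423] → run F
t=6: vr[A=1 B=1024/423 C=1 F=2048/3121 H=1024/423] → run F
t=7: vr[A=1 B=1024/423 C=1 H=1024/423] → run A
t=8: vr[A=2 B=1024/423 C=1 H=1024/423] → run C
t=9: vr[A=2 B=1024/423 C=2 H=1024/423] → run A
t=10: vr[A=3 B=1024/423 C=2 H=1024/423] → run C
t=11: vr[A=3 B=1024/423 C=3 H=1024/423] → run B
t=12: vr[A=3 B=2048/423 C=3 H=1024/423] → run H
t=13: vr[A=3 B=2048/423 C=3 H=2048/423] → run A
t=14: vr[A=4 B=2048/423 C=3 H=2048/423] → run C
t=15: vr[A=4 B=2048/423 C=4 H=2048/423] → run A
t=16: vr[A=5 B=2048/423 C=4 H=2048/423] → run C
t=17: vr[A=5 B=2048/423 C=5 H=2048/423] → run B
t=18: vr[A=5 B=1024/141 C=5 H=2048/423] → run H
t=19: vr[A=5 B=1024/141 C=5 H=1024/141] → run A
t=20: vr[A=6 B=1024/141 C=5 H=1024/141] → run C
t=21: vr[A=6 B=1024/141 C=6 H=1024/141] → run A
t=22: vr[A=7 B=1024/141 C=6 H=1024/141] → run C
t=23: vr[A=7 B=1024/141 H=1024/141] → run A
t=24: vr[B=1024/141 H=1024/141] → run B
t=25: vr[B=4096/423 H=1024/141] → run H
t=26: vr[B=4096/423 H=4096/423] → run B
t=27: vr[B=5120/423 H=4096/423] → run H
t=28: vr[B=5120/423] → run B
t=29: vr[B=2048/141] → run B
t=30: vr[B=7168/423] → run B
t=31: (idle)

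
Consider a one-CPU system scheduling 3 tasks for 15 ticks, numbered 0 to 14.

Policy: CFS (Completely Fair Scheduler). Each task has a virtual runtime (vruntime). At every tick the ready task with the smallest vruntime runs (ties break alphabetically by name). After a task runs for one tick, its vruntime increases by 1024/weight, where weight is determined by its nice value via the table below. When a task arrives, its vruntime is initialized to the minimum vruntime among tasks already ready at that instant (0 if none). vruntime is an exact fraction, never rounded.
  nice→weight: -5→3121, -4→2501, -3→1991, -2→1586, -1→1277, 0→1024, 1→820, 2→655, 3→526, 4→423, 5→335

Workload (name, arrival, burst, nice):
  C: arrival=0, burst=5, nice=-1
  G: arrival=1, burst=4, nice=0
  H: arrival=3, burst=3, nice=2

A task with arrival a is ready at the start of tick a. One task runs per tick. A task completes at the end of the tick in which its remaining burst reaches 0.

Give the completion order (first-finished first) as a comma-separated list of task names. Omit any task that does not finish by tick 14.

t=0: vr[C=0] → run C
t=1: vr[C=1024/1277 G=1024/1277] → run C
t=2: vr[C=2048/1277 G=1024/1277] → run G
t=3: vr[C=2048/1277 G=2301/1277 H=2048/1277] → run C
t=4: vr[C=3072/1277 G=2301/1277 H=2048/1277] → run H
t=5: vr[C=3072/1277 G=2301/1277 H=2649088/836435] → run G
t=6: vr[C=3072/1277 G=3578/1277 H=2649088/836435] → run C
t=7: vr[C=4096/1277 G=3578/1277 H=2649088/836435] → run G
t=8: vr[C=4096/1277 G=4855/1277 H=2649088/836435] → run H
t=9: vr[C=4096/1277 G=4855/1277 H=3956736/836435] → run C
t=10: vr[G=4855/1277 H=3956736/836435] → run G
t=11: vr[H=3956736/836435] → run H
t=12: (idle)
t=13: (idle)
t=14: (idle)

completion order = C, G, H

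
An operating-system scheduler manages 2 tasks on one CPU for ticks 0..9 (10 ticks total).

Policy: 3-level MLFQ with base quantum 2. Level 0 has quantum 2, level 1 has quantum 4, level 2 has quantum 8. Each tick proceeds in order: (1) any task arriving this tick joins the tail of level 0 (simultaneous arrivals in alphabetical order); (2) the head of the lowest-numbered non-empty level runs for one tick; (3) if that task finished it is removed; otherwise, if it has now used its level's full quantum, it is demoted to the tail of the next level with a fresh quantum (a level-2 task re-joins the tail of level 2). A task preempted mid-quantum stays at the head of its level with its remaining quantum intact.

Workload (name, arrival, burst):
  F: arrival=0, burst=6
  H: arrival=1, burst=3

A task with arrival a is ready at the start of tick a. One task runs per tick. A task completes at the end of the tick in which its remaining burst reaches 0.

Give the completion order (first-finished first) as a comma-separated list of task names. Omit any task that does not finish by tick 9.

t=0: L0/L1/L2 = F/-/- → run F
t=1: L0/L1/L2 = FH/-/- → run F
t=2: L0/L1/L2 = H/F/- → run H
t=3: L0/L1/L2 = H/F/- → run H
t=4: L0/L1/L2 = -/FH/- → run F
t=5: L0/L1/L2 = -/FH/- → run F
t=6: L0/L1/L2 = -/FH/- → run F
t=7: L0/L1/L2 = -/FH/- → run F
t=8: L0/L1/L2 = -/H/- → run H
t=9: (idle)

completion order = F, H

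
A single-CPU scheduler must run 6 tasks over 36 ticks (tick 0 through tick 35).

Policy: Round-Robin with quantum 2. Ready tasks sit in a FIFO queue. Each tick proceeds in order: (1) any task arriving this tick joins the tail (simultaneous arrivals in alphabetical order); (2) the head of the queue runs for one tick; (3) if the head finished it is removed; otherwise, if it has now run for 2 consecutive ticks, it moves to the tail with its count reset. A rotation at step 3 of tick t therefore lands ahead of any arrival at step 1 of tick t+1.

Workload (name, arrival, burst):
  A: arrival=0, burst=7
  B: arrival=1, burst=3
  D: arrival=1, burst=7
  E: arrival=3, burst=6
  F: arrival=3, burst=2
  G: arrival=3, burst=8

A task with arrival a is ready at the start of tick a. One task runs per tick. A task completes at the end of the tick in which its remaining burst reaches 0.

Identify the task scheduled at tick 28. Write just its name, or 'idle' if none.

running at tick 28 = G

t=0: queue=[A] q_used=0 → run A
t=1: queue=[A,B,D] q_used=1 → run A
t=2: queue=[B,D,A] q_used=0 → run B
t=3: queue=[B,D,A,E,F,G] q_used=1 → run B
t=4: queue=[D,A,E,F,G,B] q_used=0 → run D
t=5: queue=[D,A,E,F,G,B] q_used=1 → run D
t=6: queue=[A,E,F,G,B,D] q_used=0 → run A
t=7: queue=[A,E,F,G,B,D] q_used=1 → run A
t=8: queue=[E,F,G,B,D,A] q_used=0 → run E
t=9: queue=[E,F,G,B,D,A] q_used=1 → run E
t=10: queue=[F,G,B,D,A,E] q_used=0 → run F
t=11: queue=[F,G,B,D,A,E] q_used=1 → run F
t=12: queue=[G,B,D,A,E] q_used=0 → run G
t=13: queue=[G,B,D,A,E] q_used=1 → run G
t=14: queue=[B,D,A,E,G] q_used=0 → run B
t=15: queue=[D,A,E,G] q_used=0 → run D
t=16: queue=[D,A,E,G] q_used=1 → run D
t=17: queue=[A,E,G,D] q_used=0 → run A
t=18: queue=[A,E,G,D] q_used=1 → run A
t=19: queue=[E,G,D,A] q_used=0 → run E
t=20: queue=[E,G,D,A] q_used=1 → run E
t=21: queue=[G,D,A,E] q_used=0 → run G
t=22: queue=[G,D,A,E] q_used=1 → run G
t=23: queue=[D,A,E,G] q_used=0 → run D
t=24: queue=[D,A,E,G] q_used=1 → run D
t=25: queue=[A,E,G,D] q_used=0 → run A
t=26: queue=[E,G,D] q_used=0 → run E
t=27: queue=[E,G,D] q_used=1 → run E
t=28: queue=[G,D] q_used=0 → run G
t=29: queue=[G,D] q_used=1 → run G
t=30: queue=[D,G] q_used=0 → run D
t=31: queue=[G] q_used=0 → run G
t=32: queue=[G] q_used=1 → run G
t=33: (idle)
t=34: (idle)
t=35: (idle)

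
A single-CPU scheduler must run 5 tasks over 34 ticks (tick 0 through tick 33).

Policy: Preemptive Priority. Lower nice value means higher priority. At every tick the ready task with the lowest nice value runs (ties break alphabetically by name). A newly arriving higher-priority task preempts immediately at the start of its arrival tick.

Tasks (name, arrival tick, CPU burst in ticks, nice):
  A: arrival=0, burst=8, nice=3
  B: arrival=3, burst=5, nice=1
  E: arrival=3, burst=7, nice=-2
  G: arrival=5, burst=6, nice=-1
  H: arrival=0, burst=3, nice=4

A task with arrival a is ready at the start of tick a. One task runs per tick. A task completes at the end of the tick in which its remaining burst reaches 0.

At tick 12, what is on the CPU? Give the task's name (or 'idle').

running at tick 12 = G

t=0: ready={A,H} → run A
t=1: ready={A,H} → run A
t=2: ready={A,H} → run A
t=3: ready={A,B,E,H} → run E
t=4: ready={A,B,E,H} → run E
t=5: ready={A,B,E,G,H} → run E
t=6: ready={A,B,E,G,H} → run E
t=7: ready={A,B,E,G,H} → run E
t=8: ready={A,B,E,G,H} → run E
t=9: ready={A,B,E,G,H} → run E
t=10: ready={A,B,G,H} → run G
t=11: ready={A,B,G,H} → run G
t=12: ready={A,B,G,H} → run G
t=13: ready={A,B,G,H} → run G
t=14: ready={A,B,G,H} → run G
t=15: ready={A,B,G,H} → run G
t=16: ready={A,B,H} → run B
t=17: ready={A,B,H} → run B
t=18: ready={A,B,H} → run B
t=19: ready={A,B,H} → run B
t=20: ready={A,B,H} → run B
t=21: ready={A,H} → run A
t=22: ready={A,H} → run A
t=23: ready={A,H} → run A
t=24: ready={A,H} → run A
t=25: ready={A,H} → run A
t=26: ready={H} → run H
t=27: ready={H} → run H
t=28: ready={H} → run H
t=29: (idle)
t=30: (idle)
t=31: (idle)
t=32: (idle)
t=33: (idle)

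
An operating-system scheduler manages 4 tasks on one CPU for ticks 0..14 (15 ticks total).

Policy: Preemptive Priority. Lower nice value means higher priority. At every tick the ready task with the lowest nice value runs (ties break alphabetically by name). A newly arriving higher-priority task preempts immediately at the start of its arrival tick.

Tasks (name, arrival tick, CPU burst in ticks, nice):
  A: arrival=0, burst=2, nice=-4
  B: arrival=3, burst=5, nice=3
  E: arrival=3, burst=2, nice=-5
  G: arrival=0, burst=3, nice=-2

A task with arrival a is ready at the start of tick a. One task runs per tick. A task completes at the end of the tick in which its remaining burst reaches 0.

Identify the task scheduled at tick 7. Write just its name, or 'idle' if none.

t=0: ready={A,G} → run A
t=1: ready={A,G} → run A
t=2: ready={G} → run G
t=3: ready={B,E,G} → run E
t=4: ready={B,E,G} → run E
t=5: ready={B,G} → run G
t=6: ready={B,G} → run G
t=7: ready={B} → run B
t=8: ready={B} → run B
t=9: ready={B} → run B
t=10: ready={B} → run B
t=11: ready={B} → run B
t=12: (idle)
t=13: (idle)
t=14: (idle)

running at tick 7 = B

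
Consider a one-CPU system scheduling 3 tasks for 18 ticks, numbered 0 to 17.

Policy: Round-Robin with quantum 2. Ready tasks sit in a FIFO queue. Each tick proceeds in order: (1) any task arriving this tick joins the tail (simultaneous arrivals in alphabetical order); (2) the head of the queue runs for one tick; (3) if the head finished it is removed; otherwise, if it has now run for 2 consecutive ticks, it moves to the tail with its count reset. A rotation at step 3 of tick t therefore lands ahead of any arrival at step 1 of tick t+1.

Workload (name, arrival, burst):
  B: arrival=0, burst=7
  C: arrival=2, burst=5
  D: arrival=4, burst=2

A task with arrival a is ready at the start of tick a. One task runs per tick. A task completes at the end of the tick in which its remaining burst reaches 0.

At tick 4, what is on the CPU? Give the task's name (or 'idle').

t=0: queue=[B] q_used=0 → run B
t=1: queue=[B] q_used=1 → run B
t=2: queue=[B,C] q_used=0 → run B
t=3: queue=[B,C] q_used=1 → run B
t=4: queue=[C,B,D] q_used=0 → run C
t=5: queue=[C,B,D] q_used=1 → run C
t=6: queue=[B,D,C] q_used=0 → run B
t=7: queue=[B,D,C] q_used=1 → run B
t=8: queue=[D,C,B] q_used=0 → run D
t=9: queue=[D,C,B] q_used=1 → run D
t=10: queue=[C,B] q_used=0 → run C
t=11: queue=[C,B] q_used=1 → run C
t=12: queue=[B,C] q_used=0 → run B
t=13: queue=[C] q_used=0 → run C
t=14: (idle)
t=15: (idle)
t=16: (idle)
t=17: (idle)

running at tick 4 = C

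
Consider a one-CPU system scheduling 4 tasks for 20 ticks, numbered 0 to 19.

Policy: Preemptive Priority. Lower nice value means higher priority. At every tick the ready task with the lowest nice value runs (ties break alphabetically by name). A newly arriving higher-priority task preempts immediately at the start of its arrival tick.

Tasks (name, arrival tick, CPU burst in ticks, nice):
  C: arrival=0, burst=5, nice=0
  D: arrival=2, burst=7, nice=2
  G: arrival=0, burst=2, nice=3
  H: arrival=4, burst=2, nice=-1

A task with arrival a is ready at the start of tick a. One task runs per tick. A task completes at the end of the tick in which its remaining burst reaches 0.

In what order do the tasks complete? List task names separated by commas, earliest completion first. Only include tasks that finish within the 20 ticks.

t=0: ready={C,G} → run C
t=1: ready={C,G} → run C
t=2: ready={C,D,G} → run C
t=3: ready={C,D,G} → run C
t=4: ready={C,D,G,H} → run H
t=5: ready={C,D,G,H} → run H
t=6: ready={C,D,G} → run C
t=7: ready={D,G} → run D
t=8: ready={D,G} → run D
t=9: ready={D,G} → run D
t=10: ready={D,G} → run D
t=11: ready={D,G} → run D
t=12: ready={D,G} → run D
t=13: ready={D,G} → run D
t=14: ready={G} → run G
t=15: ready={G} → run G
t=16: (idle)
t=17: (idle)
t=18: (idle)
t=19: (idle)

completion order = H, C, D, G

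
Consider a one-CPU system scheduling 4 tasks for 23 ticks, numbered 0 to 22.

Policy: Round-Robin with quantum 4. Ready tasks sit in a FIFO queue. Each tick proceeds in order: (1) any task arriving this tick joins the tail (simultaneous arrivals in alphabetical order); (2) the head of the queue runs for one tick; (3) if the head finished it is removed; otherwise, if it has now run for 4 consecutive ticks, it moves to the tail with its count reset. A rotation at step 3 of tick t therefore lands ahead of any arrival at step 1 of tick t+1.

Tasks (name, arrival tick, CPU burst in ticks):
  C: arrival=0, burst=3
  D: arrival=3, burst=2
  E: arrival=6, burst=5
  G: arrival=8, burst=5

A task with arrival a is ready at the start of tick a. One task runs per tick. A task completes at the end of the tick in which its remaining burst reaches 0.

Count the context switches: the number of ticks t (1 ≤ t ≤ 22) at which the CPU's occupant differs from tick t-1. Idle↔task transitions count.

t=0: queue=[C] q_used=0 → run C
t=1: queue=[C] q_used=1 → run C
t=2: queue=[C] q_used=2 → run C
t=3: queue=[D] q_used=0 → run D
t=4: queue=[D] q_used=1 → run D
t=5: (idle)
t=6: queue=[E] q_used=0 → run E
t=7: queue=[E] q_used=1 → run E
t=8: queue=[E,G] q_used=2 → run E
t=9: queue=[E,G] q_used=3 → run E
t=10: queue=[G,E] q_used=0 → run G
t=11: queue=[G,E] q_used=1 → run G
t=12: queue=[G,E] q_used=2 → run G
t=13: queue=[G,E] q_used=3 → run G
t=14: queue=[E,G] q_used=0 → run E
t=15: queue=[G] q_used=0 → run G
t=16: (idle)
t=17: (idle)
t=18: (idle)
t=19: (idle)
t=20: (idle)
t=21: (idle)
t=22: (idle)

context switches = 7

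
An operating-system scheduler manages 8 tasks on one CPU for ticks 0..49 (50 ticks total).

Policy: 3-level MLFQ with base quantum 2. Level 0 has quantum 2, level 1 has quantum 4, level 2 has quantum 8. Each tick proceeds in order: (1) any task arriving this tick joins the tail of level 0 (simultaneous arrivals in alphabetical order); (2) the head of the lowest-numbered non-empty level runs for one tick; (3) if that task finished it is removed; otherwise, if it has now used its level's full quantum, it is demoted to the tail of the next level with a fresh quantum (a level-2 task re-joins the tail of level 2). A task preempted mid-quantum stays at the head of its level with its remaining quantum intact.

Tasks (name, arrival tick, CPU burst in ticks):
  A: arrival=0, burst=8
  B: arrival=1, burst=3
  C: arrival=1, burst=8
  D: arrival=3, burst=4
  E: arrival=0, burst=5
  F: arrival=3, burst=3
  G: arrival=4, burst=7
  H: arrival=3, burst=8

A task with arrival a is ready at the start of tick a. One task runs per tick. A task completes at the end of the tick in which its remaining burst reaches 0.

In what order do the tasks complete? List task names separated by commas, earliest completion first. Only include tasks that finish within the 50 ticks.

completion order = E, B, D, F, A, C, H, G

t=0: L0/L1/L2 = AE/-/- → run A
t=1: L0/L1/L2 = AEBC/-/- → run A
t=2: L0/L1/L2 = EBC/A/- → run E
t=3: L0/L1/L2 = EBCDFH/A/- → run E
t=4: L0/L1/L2 = BCDFHG/AE/- → run B
t=5: L0/L1/L2 = BCDFHG/AE/- → run B
t=6: L0/L1/L2 = CDFHG/AEB/- → run C
t=7: L0/L1/L2 = CDFHG/AEB/- → run C
t=8: L0/L1/L2 = DFHG/AEBC/- → run D
t=9: L0/L1/L2 = DFHG/AEBC/- → run D
t=10: L0/L1/L2 = FHG/AEBCD/- → run F
t=11: L0/L1/L2 = FHG/AEBCD/- → run F
t=12: L0/L1/L2 = HG/AEBCDF/- → run H
t=13: L0/L1/L2 = HG/AEBCDF/- → run H
t=14: L0/L1/L2 = G/AEBCDFH/- → run G
t=15: L0/L1/L2 = G/AEBCDFH/- → run G
t=16: L0/L1/L2 = -/AEBCDFHG/- → run A
t=17: L0/L1/L2 = -/AEBCDFHG/- → run A
t=18: L0/L1/L2 = -/AEBCDFHG/- → run A
t=19: L0/L1/L2 = -/AEBCDFHG/- → run A
t=20: L0/L1/L2 = -/EBCDFHG/A → run E
t=21: L0/L1/L2 = -/EBCDFHG/A → run E
t=22: L0/L1/L2 = -/EBCDFHG/A → run E
t=23: L0/L1/L2 = -/BCDFHG/A → run B
t=24: L0/L1/L2 = -/CDFHG/A → run C
t=25: L0/L1/L2 = -/CDFHG/A → run C
t=26: L0/L1/L2 = -/CDFHG/A → run C
t=27: L0/L1/L2 = -/CDFHG/A → run C
t=28: L0/L1/L2 = -/DFHG/AC → run D
t=29: L0/L1/L2 = -/DFHG/AC → run D
t=30: L0/L1/L2 = -/FHG/AC → run F
t=31: L0/L1/L2 = -/HG/AC → run H
t=32: L0/L1/L2 = -/HG/AC → run H
t=33: L0/L1/L2 = -/HG/AC → run H
t=34: L0/L1/L2 = -/HG/AC → run H
t=35: L0/L1/L2 = -/G/ACH → run G
t=36: L0/L1/L2 = -/G/ACH → run G
t=37: L0/L1/L2 = -/G/ACH → run G
t=38: L0/L1/L2 = -/G/ACH → run G
t=39: L0/L1/L2 = -/-/ACHG → run A
t=40: L0/L1/L2 = -/-/ACHG → run A
t=41: L0/L1/L2 = -/-/CHG → run C
t=42: L0/L1/L2 = -/-/CHG → run C
t=43: L0/L1/L2 = -/-/HG → run H
t=44: L0/L1/L2 = -/-/HG → run H
t=45: L0/L1/L2 = -/-/G → run G
t=46: (idle)
t=47: (idle)
t=48: (idle)
t=49: (idle)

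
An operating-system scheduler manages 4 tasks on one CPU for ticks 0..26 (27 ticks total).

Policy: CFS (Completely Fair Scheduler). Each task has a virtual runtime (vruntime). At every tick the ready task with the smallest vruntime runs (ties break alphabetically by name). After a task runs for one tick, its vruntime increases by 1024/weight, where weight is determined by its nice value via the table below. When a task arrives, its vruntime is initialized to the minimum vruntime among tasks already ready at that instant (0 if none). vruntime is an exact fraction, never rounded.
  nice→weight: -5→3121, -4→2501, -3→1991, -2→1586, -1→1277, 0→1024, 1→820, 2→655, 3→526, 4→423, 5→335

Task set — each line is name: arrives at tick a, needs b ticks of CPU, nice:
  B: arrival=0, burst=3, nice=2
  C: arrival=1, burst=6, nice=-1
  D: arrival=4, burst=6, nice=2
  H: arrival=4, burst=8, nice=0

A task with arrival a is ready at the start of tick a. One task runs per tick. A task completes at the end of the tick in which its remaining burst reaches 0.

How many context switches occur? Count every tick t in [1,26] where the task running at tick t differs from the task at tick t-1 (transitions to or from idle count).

t=0: vr[B=0] → run B
t=1: vr[B=1024/655 C=1024/655] → run B
t=2: vr[B=2048/655 C=1024/655] → run C
t=3: vr[B=2048/655 C=1978368/836435] → run C
t=4: vr[B=2048/655 C=2649088/836435 D=2048/655 H=2048/655] → run B
t=5: vr[C=2649088/836435 D=2048/655 H=2048/655] → run D
t=6: vr[C=2649088/836435 D=3072/655 H=2048/655] → run H
t=7: vr[C=2649088/836435 D=3072/655 H=2703/655] → run C
t=8: vr[C=3319808/836435 D=3072/655 H=2703/655] → run C
t=9: vr[C=3990528/836435 D=3072/655 H=2703/655] → run H
t=10: vr[C=3990528/836435 D=3072/655 H=3358/655] → run D
t=11: vr[C=3990528/836435 D=4096/655 H=3358/655] → run C
t=12: vr[C=4661248/836435 D=4096/655 H=3358/655] → run H
t=13: vr[C=4661248/836435 D=4096/655 H=4013/655] → run C
t=14: vr[D=4096/655 H=4013/655] → run H
t=15: vr[D=4096/655 H=4668/655] → run D
t=16: vr[D=1024/131 H=4668/655] → run H
t=17: vr[D=1024/131 H=5323/655] → run D
t=18: vr[D=6144/655 H=5323/655] → run H
t=19: vr[D=6144/655 H=5978/655] → run H
t=20: vr[D=6144/655 H=6633/655] → run D
t=21: vr[D=7168/655 H=6633/655] → run H
t=22: vr[D=7168/655] → run D
t=23: (idle)
t=24: (idle)
t=25: (idle)
t=26: (idle)

context switches = 19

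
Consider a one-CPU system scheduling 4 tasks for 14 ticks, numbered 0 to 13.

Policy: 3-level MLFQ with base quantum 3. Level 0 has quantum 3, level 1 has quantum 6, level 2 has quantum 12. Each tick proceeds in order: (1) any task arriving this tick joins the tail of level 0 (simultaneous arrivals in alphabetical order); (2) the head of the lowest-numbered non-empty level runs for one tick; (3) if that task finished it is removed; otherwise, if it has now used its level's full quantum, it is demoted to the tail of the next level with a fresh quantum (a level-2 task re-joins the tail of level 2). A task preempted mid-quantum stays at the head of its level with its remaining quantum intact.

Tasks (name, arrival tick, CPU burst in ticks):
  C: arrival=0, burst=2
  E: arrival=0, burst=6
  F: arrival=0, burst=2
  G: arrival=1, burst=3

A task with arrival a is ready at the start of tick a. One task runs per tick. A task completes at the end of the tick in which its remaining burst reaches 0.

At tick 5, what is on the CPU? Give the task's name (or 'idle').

running at tick 5 = F

t=0: L0/L1/L2 = CEF/-/- → run C
t=1: L0/L1/L2 = CEFG/-/- → run C
t=2: L0/L1/L2 = EFG/-/- → run E
t=3: L0/L1/L2 = EFG/-/- → run E
t=4: L0/L1/L2 = EFG/-/- → run E
t=5: L0/L1/L2 = FG/E/- → run F
t=6: L0/L1/L2 = FG/E/- → run F
t=7: L0/L1/L2 = G/E/- → run G
t=8: L0/L1/L2 = G/E/- → run G
t=9: L0/L1/L2 = G/E/- → run G
t=10: L0/L1/L2 = -/E/- → run E
t=11: L0/L1/L2 = -/E/- → run E
t=12: L0/L1/L2 = -/E/- → run E
t=13: (idle)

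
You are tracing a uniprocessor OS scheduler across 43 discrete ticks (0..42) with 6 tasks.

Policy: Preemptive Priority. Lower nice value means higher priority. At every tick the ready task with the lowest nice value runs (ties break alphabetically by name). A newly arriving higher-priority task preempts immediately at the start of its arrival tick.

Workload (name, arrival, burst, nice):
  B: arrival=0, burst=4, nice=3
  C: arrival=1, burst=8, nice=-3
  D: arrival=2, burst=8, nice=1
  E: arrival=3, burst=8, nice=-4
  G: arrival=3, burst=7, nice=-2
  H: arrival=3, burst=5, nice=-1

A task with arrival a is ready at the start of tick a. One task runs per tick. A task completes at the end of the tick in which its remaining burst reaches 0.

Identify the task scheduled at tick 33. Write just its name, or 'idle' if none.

running at tick 33 = D

t=0: ready={B} → run B
t=1: ready={B,C} → run C
t=2: ready={B,C,D} → run C
t=3: ready={B,C,D,E,G,H} → run E
t=4: ready={B,C,D,E,G,H} → run E
t=5: ready={B,C,D,E,G,H} → run E
t=6: ready={B,C,D,E,G,H} → run E
t=7: ready={B,C,D,E,G,H} → run E
t=8: ready={B,C,D,E,G,H} → run E
t=9: ready={B,C,D,E,G,H} → run E
t=10: ready={B,C,D,E,G,H} → run E
t=11: ready={B,C,D,G,H} → run C
t=12: ready={B,C,D,G,H} → run C
t=13: ready={B,C,D,G,H} → run C
t=14: ready={B,C,D,G,H} → run C
t=15: ready={B,C,D,G,H} → run C
t=16: ready={B,C,D,G,H} → run C
t=17: ready={B,D,G,H} → run G
t=18: ready={B,D,G,H} → run G
t=19: ready={B,D,G,H} → run G
t=20: ready={B,D,G,H} → run G
t=21: ready={B,D,G,H} → run G
t=22: ready={B,D,G,H} → run G
t=23: ready={B,D,G,H} → run G
t=24: ready={B,D,H} → run H
t=25: ready={B,D,H} → run H
t=26: ready={B,D,H} → run H
t=27: ready={B,D,H} → run H
t=28: ready={B,D,H} → run H
t=29: ready={B,D} → run D
t=30: ready={B,D} → run D
t=31: ready={B,D} → run D
t=32: ready={B,D} → run D
t=33: ready={B,D} → run D
t=34: ready={B,D} → run D
t=35: ready={B,D} → run D
t=36: ready={B,D} → run D
t=37: ready={B} → run B
t=38: ready={B} → run B
t=39: ready={B} → run B
t=40: (idle)
t=41: (idle)
t=42: (idle)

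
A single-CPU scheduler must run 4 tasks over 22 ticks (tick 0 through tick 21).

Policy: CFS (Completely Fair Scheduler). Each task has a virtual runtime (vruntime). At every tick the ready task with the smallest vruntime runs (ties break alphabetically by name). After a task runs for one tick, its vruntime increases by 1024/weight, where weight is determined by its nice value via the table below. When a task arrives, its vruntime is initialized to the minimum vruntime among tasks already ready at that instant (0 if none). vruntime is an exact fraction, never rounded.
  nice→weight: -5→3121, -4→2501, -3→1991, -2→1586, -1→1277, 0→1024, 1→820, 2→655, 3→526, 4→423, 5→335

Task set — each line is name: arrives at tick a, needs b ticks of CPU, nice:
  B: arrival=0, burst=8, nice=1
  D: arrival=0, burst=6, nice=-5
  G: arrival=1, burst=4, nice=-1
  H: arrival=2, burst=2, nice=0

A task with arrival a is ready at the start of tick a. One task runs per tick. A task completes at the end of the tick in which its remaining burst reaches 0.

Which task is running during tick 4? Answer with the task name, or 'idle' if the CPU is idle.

t=0: vr[B=0 D=0] → run B
t=1: vr[B=256/205 D=0 G=0] → run D
t=2: vr[B=256/205 D=1024/3121 G=0 H=0] → run G
t=3: vr[B=256/205 D=1024/3121 G=1024/1277 H=0] → run H
t=4: vr[B=256/205 D=1024/3121 G=1024/1277 H=1] → run D
t=5: vr[B=256/205 D=2048/3121 G=1024/1277 H=1] → run D
t=6: vr[B=256/205 D=3072/3121 G=1024/1277 H=1] → run G
t=7: vr[B=256/205 D=3072/3121 G=2048/1277 H=1] → run D
t=8: vr[B=256/205 D=4096/3121 G=2048/1277 H=1] → run H
t=9: vr[B=256/205 D=4096/3121 G=2048/1277] → run B
t=10: vr[B=512/205 D=4096/3121 G=2048/1277] → run D
t=11: vr[B=512/205 D=5120/3121 G=2048/1277] → run G
t=12: vr[B=512/205 D=5120/3121 G=3072/1277] → run D
t=13: vr[B=512/205 G=3072/1277] → run G
t=14: vr[B=512/205] → run B
t=15: vr[B=768/205] → run B
t=16: vr[B=1024/205] → run B
t=17: vr[B=256/41] → run B
t=18: vr[B=1536/205] → run B
t=19: vr[B=1792/205] → run B
t=20: (idle)
t=21: (idle)

running at tick 4 = D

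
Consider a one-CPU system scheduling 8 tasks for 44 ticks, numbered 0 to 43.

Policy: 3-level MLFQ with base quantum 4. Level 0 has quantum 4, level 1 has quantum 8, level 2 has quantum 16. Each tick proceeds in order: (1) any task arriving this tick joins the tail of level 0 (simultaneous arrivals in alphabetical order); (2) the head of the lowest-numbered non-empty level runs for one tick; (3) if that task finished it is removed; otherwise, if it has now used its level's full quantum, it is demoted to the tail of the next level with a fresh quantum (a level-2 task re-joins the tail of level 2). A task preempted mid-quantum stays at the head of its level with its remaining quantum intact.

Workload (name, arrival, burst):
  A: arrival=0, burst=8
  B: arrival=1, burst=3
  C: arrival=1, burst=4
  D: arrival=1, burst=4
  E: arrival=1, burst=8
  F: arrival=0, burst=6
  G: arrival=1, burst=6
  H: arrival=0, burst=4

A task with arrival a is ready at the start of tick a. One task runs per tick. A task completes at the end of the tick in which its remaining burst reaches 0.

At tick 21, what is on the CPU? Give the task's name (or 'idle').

running at tick 21 = D

t=0: L0/L1/L2 = AFH/-/- → run A
t=1: L0/L1/L2 = AFHBCDEG/-/- → run A
t=2: L0/L1/L2 = AFHBCDEG/-/- → run A
t=3: L0/L1/L2 = AFHBCDEG/-/- → run A
t=4: L0/L1/L2 = FHBCDEG/A/- → run F
t=5: L0/L1/L2 = FHBCDEG/A/- → run F
t=6: L0/L1/L2 = FHBCDEG/A/- → run F
t=7: L0/L1/L2 = FHBCDEG/A/- → run F
t=8: L0/L1/L2 = HBCDEG/AF/- → run H
t=9: L0/L1/L2 = HBCDEG/AF/- → run H
t=10: L0/L1/L2 = HBCDEG/AF/- → run H
t=11: L0/L1/L2 = HBCDEG/AF/- → run H
t=12: L0/L1/L2 = BCDEG/AF/- → run B
t=13: L0/L1/L2 = BCDEG/AF/- → run B
t=14: L0/L1/L2 = BCDEG/AF/- → run B
t=15: L0/L1/L2 = CDEG/AF/- → run C
t=16: L0/L1/L2 = CDEG/AF/- → run C
t=17: L0/L1/L2 = CDEG/AF/- → run C
t=18: L0/L1/L2 = CDEG/AF/- → run C
t=19: L0/L1/L2 = DEG/AF/- → run D
t=20: L0/L1/L2 = DEG/AF/- → run D
t=21: L0/L1/L2 = DEG/AF/- → run D
t=22: L0/L1/L2 = DEG/AF/- → run D
t=23: L0/L1/L2 = EG/AF/- → run E
t=24: L0/L1/L2 = EG/AF/- → run E
t=25: L0/L1/L2 = EG/AF/- → run E
t=26: L0/L1/L2 = EG/AF/- → run E
t=27: L0/L1/L2 = G/AFE/- → run G
t=28: L0/L1/L2 = G/AFE/- → run G
t=29: L0/L1/L2 = G/AFE/- → run G
t=30: L0/L1/L2 = G/AFE/- → run G
t=31: L0/L1/L2 = -/AFEG/- → run A
t=32: L0/L1/L2 = -/AFEG/- → run A
t=33: L0/L1/L2 = -/AFEG/- → run A
t=34: L0/L1/L2 = -/AFEG/- → run A
t=35: L0/L1/L2 = -/FEG/- → run F
t=36: L0/L1/L2 = -/FEG/- → run F
t=37: L0/L1/L2 = -/EG/- → run E
t=38: L0/L1/L2 = -/EG/- → run E
t=39: L0/L1/L2 = -/EG/- → run E
t=40: L0/L1/L2 = -/EG/- → run E
t=41: L0/L1/L2 = -/G/- → run G
t=42: L0/L1/L2 = -/G/- → run G
t=43: (idle)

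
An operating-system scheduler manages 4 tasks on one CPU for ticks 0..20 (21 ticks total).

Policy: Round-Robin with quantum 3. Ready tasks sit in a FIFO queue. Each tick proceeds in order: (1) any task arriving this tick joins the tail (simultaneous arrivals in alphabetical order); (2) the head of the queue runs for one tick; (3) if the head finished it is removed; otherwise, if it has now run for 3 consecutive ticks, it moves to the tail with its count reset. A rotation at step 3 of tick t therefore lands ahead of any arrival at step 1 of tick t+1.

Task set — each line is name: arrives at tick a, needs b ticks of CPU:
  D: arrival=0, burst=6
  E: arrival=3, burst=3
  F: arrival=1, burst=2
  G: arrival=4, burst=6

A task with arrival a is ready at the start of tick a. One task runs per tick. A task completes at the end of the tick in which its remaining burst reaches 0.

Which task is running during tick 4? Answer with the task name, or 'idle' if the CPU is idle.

t=0: queue=[D] q_used=0 → run D
t=1: queue=[D,F] q_used=1 → run D
t=2: queue=[D,F] q_used=2 → run D
t=3: queue=[F,D,E] q_used=0 → run F
t=4: queue=[F,D,E,G] q_used=1 → run F
t=5: queue=[D,E,G] q_used=0 → run D
t=6: queue=[D,E,G] q_used=1 → run D
t=7: queue=[D,E,G] q_used=2 → run D
t=8: queue=[E,G] q_used=0 → run E
t=9: queue=[E,G] q_used=1 → run E
t=10: queue=[E,G] q_used=2 → run E
t=11: queue=[G] q_used=0 → run G
t=12: queue=[G] q_used=1 → run G
t=13: queue=[G] q_used=2 → run G
t=14: queue=[G] q_used=0 → run G
t=15: queue=[G] q_used=1 → run G
t=16: queue=[G] q_used=2 → run G
t=17: (idle)
t=18: (idle)
t=19: (idle)
t=20: (idle)

running at tick 4 = F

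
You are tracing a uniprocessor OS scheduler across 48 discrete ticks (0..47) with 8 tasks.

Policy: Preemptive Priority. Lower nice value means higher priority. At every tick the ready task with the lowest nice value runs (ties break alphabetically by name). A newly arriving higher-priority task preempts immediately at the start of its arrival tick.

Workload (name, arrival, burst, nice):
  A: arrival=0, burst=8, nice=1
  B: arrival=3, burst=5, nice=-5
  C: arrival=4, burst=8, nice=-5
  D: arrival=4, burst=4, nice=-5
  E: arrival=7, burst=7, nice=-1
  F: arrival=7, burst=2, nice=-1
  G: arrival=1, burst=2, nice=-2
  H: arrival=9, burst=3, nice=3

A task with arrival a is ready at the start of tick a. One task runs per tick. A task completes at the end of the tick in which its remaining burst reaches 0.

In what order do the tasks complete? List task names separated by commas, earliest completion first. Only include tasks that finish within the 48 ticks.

completion order = G, B, C, D, E, F, A, H

t=0: ready={A} → run A
t=1: ready={A,G} → run G
t=2: ready={A,G} → run G
t=3: ready={A,B} → run B
t=4: ready={A,B,C,D} → run B
t=5: ready={A,B,C,D} → run B
t=6: ready={A,B,C,D} → run B
t=7: ready={A,B,C,D,E,F} → run B
t=8: ready={A,C,D,E,F} → run C
t=9: ready={A,C,D,E,F,H} → run C
t=10: ready={A,C,D,E,F,H} → run C
t=11: ready={A,C,D,E,F,H} → run C
t=12: ready={A,C,D,E,F,H} → run C
t=13: ready={A,C,D,E,F,H} → run C
t=14: ready={A,C,D,E,F,H} → run C
t=15: ready={A,C,D,E,F,H} → run C
t=16: ready={A,D,E,F,H} → run D
t=17: ready={A,D,E,F,H} → run D
t=18: ready={A,D,E,F,H} → run D
t=19: ready={A,D,E,F,H} → run D
t=20: ready={A,E,F,H} → run E
t=21: ready={A,E,F,H} → run E
t=22: ready={A,E,F,H} → run E
t=23: ready={A,E,F,H} → run E
t=24: ready={A,E,F,H} → run E
t=25: ready={A,E,F,H} → run E
t=26: ready={A,E,F,H} → run E
t=27: ready={A,F,H} → run F
t=28: ready={A,F,H} → run F
t=29: ready={A,H} → run A
t=30: ready={A,H} → run A
t=31: ready={A,H} → run A
t=32: ready={A,H} → run A
t=33: ready={A,H} → run A
t=34: ready={A,H} → run A
t=35: ready={A,H} → run A
t=36: ready={H} → run H
t=37: ready={H} → run H
t=38: ready={H} → run H
t=39: (idle)
t=40: (idle)
t=41: (idle)
t=42: (idle)
t=43: (idle)
t=44: (idle)
t=45: (idle)
t=46: (idle)
t=47: (idle)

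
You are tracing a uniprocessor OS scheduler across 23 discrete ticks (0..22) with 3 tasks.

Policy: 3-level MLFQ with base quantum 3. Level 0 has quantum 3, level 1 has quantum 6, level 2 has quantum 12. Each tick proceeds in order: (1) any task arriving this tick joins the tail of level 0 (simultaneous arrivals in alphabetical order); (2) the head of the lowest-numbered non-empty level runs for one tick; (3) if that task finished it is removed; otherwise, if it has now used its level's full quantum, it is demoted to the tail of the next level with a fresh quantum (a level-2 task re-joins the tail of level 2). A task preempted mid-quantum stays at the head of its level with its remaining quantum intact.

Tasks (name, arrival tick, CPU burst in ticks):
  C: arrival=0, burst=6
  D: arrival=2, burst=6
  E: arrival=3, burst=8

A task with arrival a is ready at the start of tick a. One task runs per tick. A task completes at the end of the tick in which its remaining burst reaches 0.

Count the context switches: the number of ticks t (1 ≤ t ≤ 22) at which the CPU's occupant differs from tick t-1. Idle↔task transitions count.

t=0: L0/L1/L2 = C/-/- → run C
t=1: L0/L1/L2 = C/-/- → run C
t=2: L0/L1/L2 = CD/-/- → run C
t=3: L0/L1/L2 = DE/C/- → run D
t=4: L0/L1/L2 = DE/C/- → run D
t=5: L0/L1/L2 = DE/C/- → run D
t=6: L0/L1/L2 = E/CD/- → run E
t=7: L0/L1/L2 = E/CD/- → run E
t=8: L0/L1/L2 = E/CD/- → run E
t=9: L0/L1/L2 = -/CDE/- → run C
t=10: L0/L1/L2 = -/CDE/- → run C
t=11: L0/L1/L2 = -/CDE/- → run C
t=12: L0/L1/L2 = -/DE/- → run D
t=13: L0/L1/L2 = -/DE/- → run D
t=14: L0/L1/L2 = -/DE/- → run D
t=15: L0/L1/L2 = -/E/- → run E
t=16: L0/L1/L2 = -/E/- → run E
t=17: L0/L1/L2 = -/E/- → run E
t=18: L0/L1/L2 = -/E/- → run E
t=19: L0/L1/L2 = -/E/- → run E
t=20: (idle)
t=21: (idle)
t=22: (idle)

context switches = 6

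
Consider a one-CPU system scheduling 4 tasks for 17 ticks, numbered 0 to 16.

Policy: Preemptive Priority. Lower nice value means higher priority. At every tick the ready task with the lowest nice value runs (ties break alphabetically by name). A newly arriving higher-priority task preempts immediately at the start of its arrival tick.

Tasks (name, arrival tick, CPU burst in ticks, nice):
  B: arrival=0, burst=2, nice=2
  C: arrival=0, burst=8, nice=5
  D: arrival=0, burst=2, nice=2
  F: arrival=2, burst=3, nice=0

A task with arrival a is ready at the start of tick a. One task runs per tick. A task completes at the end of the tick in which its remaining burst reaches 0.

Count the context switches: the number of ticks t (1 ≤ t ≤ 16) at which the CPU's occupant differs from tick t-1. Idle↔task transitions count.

t=0: ready={B,C,D} → run B
t=1: ready={B,C,D} → run B
t=2: ready={C,D,F} → run F
t=3: ready={C,D,F} → run F
t=4: ready={C,D,F} → run F
t=5: ready={C,D} → run D
t=6: ready={C,D} → run D
t=7: ready={C} → run C
t=8: ready={C} → run C
t=9: ready={C} → run C
t=10: ready={C} → run C
t=11: ready={C} → run C
t=12: ready={C} → run C
t=13: ready={C} → run C
t=14: ready={C} → run C
t=15: (idle)
t=16: (idle)

context switches = 4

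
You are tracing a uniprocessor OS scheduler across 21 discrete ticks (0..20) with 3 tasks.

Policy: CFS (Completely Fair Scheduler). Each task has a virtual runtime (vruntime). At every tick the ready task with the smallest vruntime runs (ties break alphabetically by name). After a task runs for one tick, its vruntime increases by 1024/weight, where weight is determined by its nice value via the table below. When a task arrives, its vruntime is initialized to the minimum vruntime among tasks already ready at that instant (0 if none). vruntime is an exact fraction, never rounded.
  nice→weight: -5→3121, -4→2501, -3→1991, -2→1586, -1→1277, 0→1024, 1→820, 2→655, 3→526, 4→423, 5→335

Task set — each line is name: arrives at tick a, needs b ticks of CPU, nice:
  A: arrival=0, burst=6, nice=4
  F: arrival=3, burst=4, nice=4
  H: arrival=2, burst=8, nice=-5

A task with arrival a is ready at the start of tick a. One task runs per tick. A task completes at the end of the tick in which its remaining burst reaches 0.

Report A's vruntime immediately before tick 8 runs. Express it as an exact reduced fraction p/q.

vruntime(A, start of tick 8) = 1024/141

t=0: vr[A=0] → run A
t=1: vr[A=1024/423] → run A
t=2: vr[A=2048/423 H=2048/423] → run A
t=3: vr[A=1024/141 F=2048/423 H=2048/423] → run F
t=4: vr[A=1024/141 F=1024/141 H=2048/423] → run H
t=5: vr[A=1024/141 F=1024/141 H=6824960/1320183] → run H
t=6: vr[A=1024/141 F=1024/141 H=7258112/1320183] → run H
t=7: vr[A=1024/141 F=1024/141 H=7691264/1320183] → run H
t=8: vr[A=1024/141 F=1024/141 H=8124416/1320183] → run H
t=9: vr[A=1024/141 F=1024/141 H=8557568/1320183] → run H
t=10: vr[A=1024/141 F=1024/141 H=8990720/1320183] → run H
t=11: vr[A=1024/141 F=1024/141 H=9423872/1320183] → run H
t=12: vr[A=1024/141 F=1024/141] → run A
t=13: vr[A=4096/423 F=1024/141] → run F
t=14: vr[A=4096/423 F=4096/423] → run A
t=15: vr[A=5120/423 F=4096/423] → run F
t=16: vr[A=5120/423 F=5120/423] → run A
t=17: vr[F=5120/423] → run F
t=18: (idle)
t=19: (idle)
t=20: (idle)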